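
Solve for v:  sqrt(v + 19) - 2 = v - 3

v = 6

Isolate the radical: sqrt(v + 19) = v - 1.
Square both sides: v + 19 = (v - 1)^2.
Expand and rearrange: v^2 - 3v - 18 = 0.
Solving gives v = 6 or v = -3.
Check each candidate in the original equation:
  v = 6: sqrt(25) = 5, while v - 1 = 5 — valid.
  v = -3: sqrt(16) = 4, while v - 1 = -4 — extraneous.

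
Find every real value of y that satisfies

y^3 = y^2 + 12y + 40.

Rearrange: y^3 - y^2 - 12y - 40 = 0.
Possible rational roots are divisors of -40. Testing y = 5 gives 0, so (y - 5) is a factor.
Divide: y^3 - y^2 - 12y - 40 = (y - 5)(y^2 + 4y + 8).
The quadratic y^2 + 4y + 8 has discriminant -16 < 0, so no further real roots.

y = 5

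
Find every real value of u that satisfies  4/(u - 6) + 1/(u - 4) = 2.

Multiply both sides by (u - 6)(u - 4):
4(u - 4) + (u - 6) = 2(u - 6)(u - 4).
Expand and collect terms: 2u^2 - 25u + 70 = 0.
By the quadratic formula, u = (25 +/- sqrt(65)) / 4, so u ~= 8.2656 or u ~= 4.2344.
Neither value makes a denominator zero (u != 6, u != 4), so both are valid.

u = 4.2344 or u = 8.2656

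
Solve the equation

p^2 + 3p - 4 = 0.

p = -4 or p = 1

Factor: (p - 1)(p + 4) = 0.
So p = 1 or p = -4.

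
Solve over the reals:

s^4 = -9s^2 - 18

Let u = s^2. The equation becomes u^2 + 9u + 18 = 0.
Factor: (u + 6)(u + 3) = 0, so u = -6 or u = -3.
s^2 = -6 < 0 has no real solution.
s^2 = -3 < 0 has no real solution.

No real solutions.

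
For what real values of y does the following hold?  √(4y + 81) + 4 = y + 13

Isolate the radical: √(4y + 81) = y + 9.
Square both sides: 4y + 81 = (y + 9)².
Expand and rearrange: y² + 14y = 0.
Solving gives y = 0 or y = -14.
Check each candidate in the original equation:
  y = 0: √(81) = 9, while y + 9 = 9 — valid.
  y = -14: √(25) = 5, while y + 9 = -5 — extraneous.

y = 0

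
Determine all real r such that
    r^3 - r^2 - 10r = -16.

Rearrange: r^3 - r^2 - 10r + 16 = 0.
Possible rational roots are divisors of 16. Testing r = 2 gives 0, so (r - 2) is a factor.
Divide: r^3 - r^2 - 10r + 16 = (r - 2)(r^2 + r - 8).
Apply the quadratic formula to r^2 + r - 8 = 0: r = (-1 +/- sqrt(33))/2, i.e. r ~= 2.3723 or r ~= -3.3723.

r = -3.3723 or r = 2 or r = 2.3723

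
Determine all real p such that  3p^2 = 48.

p = -4 or p = 4

Bring every term to one side: 3p^2 - 48 = 0.
Factor: 3(p - 4)(p + 4) = 0.
So p = 4 or p = -4.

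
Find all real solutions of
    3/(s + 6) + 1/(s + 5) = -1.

s = -9.7913 or s = -5.2087

Multiply both sides by (s + 6)(s + 5):
3(s + 5) + (s + 6) = -(s + 6)(s + 5).
Expand and collect terms: -s^2 - 15s - 51 = 0.
By the quadratic formula, s = (15 +/- sqrt(21)) / -2, so s ~= -9.7913 or s ~= -5.2087.
Neither value makes a denominator zero (s != -6, s != -5), so both are valid.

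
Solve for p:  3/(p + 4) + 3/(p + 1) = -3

Multiply both sides by (p + 4)(p + 1):
3(p + 1) + 3(p + 4) = -3(p + 4)(p + 1).
Expand and collect terms: -3p² - 21p - 27 = 0.
By the quadratic formula, p = (21 ± √117) / -6, so p ≈ -5.3028 or p ≈ -1.6972.
Neither value makes a denominator zero (p ≠ -4, p ≠ -1), so both are valid.

p = -5.3028 or p = -1.6972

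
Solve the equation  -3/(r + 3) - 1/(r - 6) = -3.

r = -2.0398 or r = 6.3731

Multiply both sides by (r + 3)(r - 6):
-3(r - 6) - (r + 3) = -3(r + 3)(r - 6).
Expand and collect terms: -3r^2 + 13r + 39 = 0.
By the quadratic formula, r = (-13 +/- sqrt(637)) / -6, so r ~= -2.0398 or r ~= 6.3731.
Neither value makes a denominator zero (r != -3, r != 6), so both are valid.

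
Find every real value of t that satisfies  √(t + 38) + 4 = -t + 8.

Isolate the radical: √(t + 38) = -t + 4.
Square both sides: t + 38 = (-t + 4)².
Expand and rearrange: t² - 9t - 22 = 0.
Solving gives t = 11 or t = -2.
Check each candidate in the original equation:
  t = 11: √(49) = 7, while -t + 4 = -7 — extraneous.
  t = -2: √(36) = 6, while -t + 4 = 6 — valid.

t = -2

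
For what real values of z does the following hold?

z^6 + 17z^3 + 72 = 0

z = -2.0801 or z = -2

Let u = z^3. The equation becomes u^2 + 17u + 72 = 0.
Factor: (u + 8)(u + 9) = 0, so u = -8 or u = -9.
z^3 = -8 gives z = -2.
z^3 = -9 gives z = -(9)^(1/3) ~= -2.0801.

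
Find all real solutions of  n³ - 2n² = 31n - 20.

n = -5 or n = 0.6277 or n = 6.3723

Rearrange: n³ - 2n² - 31n + 20 = 0.
Possible rational roots are divisors of 20. Testing n = -5 gives 0, so (n + 5) is a factor.
Divide: n³ - 2n² - 31n + 20 = (n + 5)(n² - 7n + 4).
Apply the quadratic formula to n² - 7n + 4 = 0: n = (7 ± √33)/2, i.e. n ≈ 6.3723 or n ≈ 0.6277.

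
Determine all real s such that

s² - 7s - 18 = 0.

Factor: (s + 2)(s - 9) = 0.
So s = -2 or s = 9.

s = -2 or s = 9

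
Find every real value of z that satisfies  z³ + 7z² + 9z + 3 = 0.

Possible rational roots are divisors of 3. Testing z = -1 gives 0, so (z + 1) is a factor.
Divide: z³ + 7z² + 9z + 3 = (z + 1)(z² + 6z + 3).
Apply the quadratic formula to z² + 6z + 3 = 0: z = (-6 ± √24)/2, i.e. z ≈ -0.5505 or z ≈ -5.4495.

z = -5.4495 or z = -1 or z = -0.5505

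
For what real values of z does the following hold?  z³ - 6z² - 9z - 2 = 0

z = -1 or z = -0.2749 or z = 7.2749

Possible rational roots are divisors of -2. Testing z = -1 gives 0, so (z + 1) is a factor.
Divide: z³ - 6z² - 9z - 2 = (z + 1)(z² - 7z - 2).
Apply the quadratic formula to z² - 7z - 2 = 0: z = (7 ± √57)/2, i.e. z ≈ 7.2749 or z ≈ -0.2749.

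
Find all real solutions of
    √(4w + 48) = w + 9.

w = -3

Square both sides: 4w + 48 = (w + 9)².
Expand and rearrange: w² + 14w + 33 = 0.
Solving gives w = -3 or w = -11.
Check each candidate in the original equation:
  w = -3: √(36) = 6, while w + 9 = 6 — valid.
  w = -11: √(4) = 2, while w + 9 = -2 — extraneous.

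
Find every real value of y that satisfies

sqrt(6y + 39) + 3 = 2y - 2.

y = 7

Isolate the radical: sqrt(6y + 39) = 2y - 5.
Square both sides: 6y + 39 = (2y - 5)^2.
Expand and rearrange: 4y^2 - 26y - 14 = 0.
Solving gives y = 7 or y = -0.5.
Check each candidate in the original equation:
  y = 7: sqrt(81) = 9, while 2y - 5 = 9 — valid.
  y = -0.5: sqrt(36) = 6, while 2y - 5 = -6 — extraneous.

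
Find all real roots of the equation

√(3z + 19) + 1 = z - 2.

Isolate the radical: √(3z + 19) = z - 3.
Square both sides: 3z + 19 = (z - 3)².
Expand and rearrange: z² - 9z - 10 = 0.
Solving gives z = 10 or z = -1.
Check each candidate in the original equation:
  z = 10: √(49) = 7, while z - 3 = 7 — valid.
  z = -1: √(16) = 4, while z - 3 = -4 — extraneous.

z = 10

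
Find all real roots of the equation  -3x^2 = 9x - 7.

x = -3.6409 or x = 0.6409

Rearrange to standard form: -3x^2 - 9x + 7 = 0.
Discriminant: (-9)^2 - 4*(-3)*7 = 165.
Quadratic formula: x = (9 +/- sqrt(165)) / (-6).
So x = -sqrt(165)/6 - 3/2 ~= -3.6409 or x = -3/2 + sqrt(165)/6 ~= 0.6409.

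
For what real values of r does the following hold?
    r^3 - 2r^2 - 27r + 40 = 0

Possible rational roots are divisors of 40. Testing r = -5 gives 0, so (r + 5) is a factor.
Divide: r^3 - 2r^2 - 27r + 40 = (r + 5)(r^2 - 7r + 8).
Apply the quadratic formula to r^2 - 7r + 8 = 0: r = (7 +/- sqrt(17))/2, i.e. r ~= 5.5616 or r ~= 1.4384.

r = -5 or r = 1.4384 or r = 5.5616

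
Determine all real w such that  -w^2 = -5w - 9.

Rearrange to standard form: -w^2 + 5w + 9 = 0.
Discriminant: (5)^2 - 4*(-1)*9 = 61.
Quadratic formula: w = (-5 +/- sqrt(61)) / (-2).
So w = 5/2 - sqrt(61)/2 ~= -1.4051 or w = 5/2 + sqrt(61)/2 ~= 6.4051.

w = -1.4051 or w = 6.4051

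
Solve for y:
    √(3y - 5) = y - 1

Square both sides: 3y - 5 = (y - 1)².
Expand and rearrange: y² - 5y + 6 = 0.
Solving gives y = 3 or y = 2.
Check each candidate in the original equation:
  y = 3: √(4) = 2, while y - 1 = 2 — valid.
  y = 2: √(1) = 1, while y - 1 = 1 — valid.

y = 2 or y = 3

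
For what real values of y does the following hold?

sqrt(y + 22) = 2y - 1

Square both sides: y + 22 = (2y - 1)^2.
Expand and rearrange: 4y^2 - 5y - 21 = 0.
Solving gives y = 3 or y = -1.75.
Check each candidate in the original equation:
  y = 3: sqrt(25) = 5, while 2y - 1 = 5 — valid.
  y = -1.75: sqrt(20.25) = 4.5, while 2y - 1 = -4.5 — extraneous.

y = 3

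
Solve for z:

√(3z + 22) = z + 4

z = 1

Square both sides: 3z + 22 = (z + 4)².
Expand and rearrange: z² + 5z - 6 = 0.
Solving gives z = 1 or z = -6.
Check each candidate in the original equation:
  z = 1: √(25) = 5, while z + 4 = 5 — valid.
  z = -6: √(4) = 2, while z + 4 = -2 — extraneous.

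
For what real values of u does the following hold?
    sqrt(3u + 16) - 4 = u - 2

Isolate the radical: sqrt(3u + 16) = u + 2.
Square both sides: 3u + 16 = (u + 2)^2.
Expand and rearrange: u^2 + u - 12 = 0.
Solving gives u = 3 or u = -4.
Check each candidate in the original equation:
  u = 3: sqrt(25) = 5, while u + 2 = 5 — valid.
  u = -4: sqrt(4) = 2, while u + 2 = -2 — extraneous.

u = 3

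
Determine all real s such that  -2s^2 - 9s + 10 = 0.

Discriminant: (-9)^2 - 4*(-2)*10 = 161.
Quadratic formula: s = (9 +/- sqrt(161)) / (-4).
So s = -sqrt(161)/4 - 9/4 ~= -5.4221 or s = -9/4 + sqrt(161)/4 ~= 0.9221.

s = -5.4221 or s = 0.9221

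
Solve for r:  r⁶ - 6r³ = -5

Let u = r³. The equation becomes u² - 6u + 5 = 0.
Factor: (u - 5)(u - 1) = 0, so u = 5 or u = 1.
r³ = 5 gives r = ∛(5) ≈ 1.71.
r³ = 1 gives r = 1.

r = 1 or r = 1.71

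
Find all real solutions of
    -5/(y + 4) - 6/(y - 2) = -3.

Multiply both sides by (y + 4)(y - 2):
-5(y - 2) - 6(y + 4) = -3(y + 4)(y - 2).
Expand and collect terms: -3y² + 5y + 38 = 0.
By the quadratic formula, y = (-5 ± √481) / -6, so y ≈ -2.822 or y ≈ 4.4886.
Neither value makes a denominator zero (y ≠ -4, y ≠ 2), so both are valid.

y = -2.822 or y = 4.4886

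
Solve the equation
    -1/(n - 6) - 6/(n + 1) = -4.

n = 0.4355 or n = 6.3145

Multiply both sides by (n - 6)(n + 1):
-(n + 1) - 6(n - 6) = -4(n - 6)(n + 1).
Expand and collect terms: -4n² + 27n - 11 = 0.
By the quadratic formula, n = (-27 ± √553) / -8, so n ≈ 0.4355 or n ≈ 6.3145.
Neither value makes a denominator zero (n ≠ 6, n ≠ -1), so both are valid.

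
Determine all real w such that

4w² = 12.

w = -1.7321 or w = 1.7321

Rearrange to standard form: 4w² - 12 = 0.
Discriminant: (0)² − 4·4·(-12) = 192.
Quadratic formula: w = (0 ± √192) / 8.
So w = √(3) ≈ 1.7321 or w = -√(3) ≈ -1.7321.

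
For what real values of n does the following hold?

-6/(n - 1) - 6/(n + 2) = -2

n = -0.8541 or n = 5.8541

Multiply both sides by (n - 1)(n + 2):
-6(n + 2) - 6(n - 1) = -2(n - 1)(n + 2).
Expand and collect terms: -2n^2 + 10n + 10 = 0.
By the quadratic formula, n = (-10 +/- sqrt(180)) / -4, so n ~= -0.8541 or n ~= 5.8541.
Neither value makes a denominator zero (n != 1, n != -2), so both are valid.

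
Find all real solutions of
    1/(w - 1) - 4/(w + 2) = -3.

Multiply both sides by (w - 1)(w + 2):
(w + 2) - 4(w - 1) = -3(w - 1)(w + 2).
Expand and collect terms: -3w² = 0.
This has the repeated root w = 0.
Neither value makes a denominator zero (w ≠ 1, w ≠ -2), so both are valid.

w = 0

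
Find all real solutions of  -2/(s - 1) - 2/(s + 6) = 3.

Multiply both sides by (s - 1)(s + 6):
-2(s + 6) - 2(s - 1) = 3(s - 1)(s + 6).
Expand and collect terms: 3s² + 19s - 8 = 0.
By the quadratic formula, s = (-19 ± √457) / 6, so s ≈ 0.3963 or s ≈ -6.7296.
Neither value makes a denominator zero (s ≠ 1, s ≠ -6), so both are valid.

s = -6.7296 or s = 0.3963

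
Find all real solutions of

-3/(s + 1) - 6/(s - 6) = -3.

Multiply both sides by (s + 1)(s - 6):
-3(s - 6) - 6(s + 1) = -3(s + 1)(s - 6).
Expand and collect terms: -3s^2 + 24s + 6 = 0.
By the quadratic formula, s = (-24 +/- sqrt(648)) / -6, so s ~= -0.2426 or s ~= 8.2426.
Neither value makes a denominator zero (s != -1, s != 6), so both are valid.

s = -0.2426 or s = 8.2426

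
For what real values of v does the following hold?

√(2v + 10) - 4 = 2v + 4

v = -3

Isolate the radical: √(2v + 10) = 2v + 8.
Square both sides: 2v + 10 = (2v + 8)².
Expand and rearrange: 4v² + 30v + 54 = 0.
Solving gives v = -3 or v = -4.5.
Check each candidate in the original equation:
  v = -3: √(4) = 2, while 2v + 8 = 2 — valid.
  v = -4.5: √(1) = 1, while 2v + 8 = -1 — extraneous.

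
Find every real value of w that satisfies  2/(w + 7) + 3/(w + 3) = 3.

Multiply both sides by (w + 7)(w + 3):
2(w + 3) + 3(w + 7) = 3(w + 7)(w + 3).
Expand and collect terms: 3w^2 + 25w + 36 = 0.
By the quadratic formula, w = (-25 +/- sqrt(193)) / 6, so w ~= -1.8513 or w ~= -6.4821.
Neither value makes a denominator zero (w != -7, w != -3), so both are valid.

w = -6.4821 or w = -1.8513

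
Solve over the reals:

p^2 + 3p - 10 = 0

Factor: (p + 5)(p - 2) = 0.
So p = -5 or p = 2.

p = -5 or p = 2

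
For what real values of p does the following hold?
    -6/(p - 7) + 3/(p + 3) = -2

Multiply both sides by (p - 7)(p + 3):
-6(p + 3) + 3(p - 7) = -2(p - 7)(p + 3).
Expand and collect terms: -2p² + 11p + 81 = 0.
By the quadratic formula, p = (-11 ± √769) / -4, so p ≈ -4.1827 or p ≈ 9.6827.
Neither value makes a denominator zero (p ≠ 7, p ≠ -3), so both are valid.

p = -4.1827 or p = 9.6827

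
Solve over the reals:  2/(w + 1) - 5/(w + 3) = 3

Multiply both sides by (w + 1)(w + 3):
2(w + 3) - 5(w + 1) = 3(w + 1)(w + 3).
Expand and collect terms: 3w² + 15w + 8 = 0.
By the quadratic formula, w = (-15 ± √129) / 6, so w ≈ -0.607 or w ≈ -4.393.
Neither value makes a denominator zero (w ≠ -1, w ≠ -3), so both are valid.

w = -4.393 or w = -0.607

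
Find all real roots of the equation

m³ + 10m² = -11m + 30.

m = -8.217 or m = -3 or m = 1.217

Rearrange: m³ + 10m² + 11m - 30 = 0.
Possible rational roots are divisors of -30. Testing m = -3 gives 0, so (m + 3) is a factor.
Divide: m³ + 10m² + 11m - 30 = (m + 3)(m² + 7m - 10).
Apply the quadratic formula to m² + 7m - 10 = 0: m = (-7 ± √89)/2, i.e. m ≈ 1.217 or m ≈ -8.217.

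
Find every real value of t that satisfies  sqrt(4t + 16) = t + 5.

Square both sides: 4t + 16 = (t + 5)^2.
Expand and rearrange: t^2 + 6t + 9 = 0.
This gives the repeated root t = -3.
Check in the original equation:
  t = -3: sqrt(4) = 2, while t + 5 = 2 — valid.

t = -3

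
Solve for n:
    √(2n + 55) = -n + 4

Square both sides: 2n + 55 = (-n + 4)².
Expand and rearrange: n² - 10n - 39 = 0.
Solving gives n = 13 or n = -3.
Check each candidate in the original equation:
  n = 13: √(81) = 9, while -n + 4 = -9 — extraneous.
  n = -3: √(49) = 7, while -n + 4 = 7 — valid.

n = -3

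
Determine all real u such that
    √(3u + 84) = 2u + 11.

u = -1

Square both sides: 3u + 84 = (2u + 11)².
Expand and rearrange: 4u² + 41u + 37 = 0.
Solving gives u = -1 or u = -9.25.
Check each candidate in the original equation:
  u = -1: √(81) = 9, while 2u + 11 = 9 — valid.
  u = -9.25: √(56.25) = 7.5, while 2u + 11 = -7.5 — extraneous.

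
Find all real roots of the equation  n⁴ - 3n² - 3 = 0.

n = -1.9471 or n = 1.9471

Let u = n². The equation becomes u² - 3u - 3 = 0.
By the quadratic formula, u = 3/2 + √(21)/2 or u = 3/2 - √(21)/2.
n² = 3/2 + √(21)/2 gives n = ±√(3/2 + √(21)/2) ≈ ±1.9471.
n² = 3/2 - √(21)/2 < 0 has no real solution.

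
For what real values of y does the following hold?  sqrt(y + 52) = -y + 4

y = -3

Square both sides: y + 52 = (-y + 4)^2.
Expand and rearrange: y^2 - 9y - 36 = 0.
Solving gives y = 12 or y = -3.
Check each candidate in the original equation:
  y = 12: sqrt(64) = 8, while -y + 4 = -8 — extraneous.
  y = -3: sqrt(49) = 7, while -y + 4 = 7 — valid.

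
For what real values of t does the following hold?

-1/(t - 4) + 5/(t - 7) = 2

Multiply both sides by (t - 4)(t - 7):
-(t - 7) + 5(t - 4) = 2(t - 4)(t - 7).
Expand and collect terms: 2t^2 - 26t + 69 = 0.
By the quadratic formula, t = (26 +/- sqrt(124)) / 4, so t ~= 9.2839 or t ~= 3.7161.
Neither value makes a denominator zero (t != 4, t != 7), so both are valid.

t = 3.7161 or t = 9.2839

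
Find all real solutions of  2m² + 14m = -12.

m = -6 or m = -1

Bring every term to one side: 2m² + 14m + 12 = 0.
Factor: 2(m + 6)(m + 1) = 0.
So m = -6 or m = -1.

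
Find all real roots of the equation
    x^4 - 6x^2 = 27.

x = -3 or x = 3

Let u = x^2. The equation becomes u^2 - 6u - 27 = 0.
Factor: (u - 9)(u + 3) = 0, so u = 9 or u = -3.
x^2 = 9 gives x = +/-3.
x^2 = -3 < 0 has no real solution.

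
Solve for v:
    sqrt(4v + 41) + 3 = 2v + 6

Isolate the radical: sqrt(4v + 41) = 2v + 3.
Square both sides: 4v + 41 = (2v + 3)^2.
Expand and rearrange: 4v^2 + 8v - 32 = 0.
Solving gives v = 2 or v = -4.
Check each candidate in the original equation:
  v = 2: sqrt(49) = 7, while 2v + 3 = 7 — valid.
  v = -4: sqrt(25) = 5, while 2v + 3 = -5 — extraneous.

v = 2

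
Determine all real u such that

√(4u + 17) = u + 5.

Square both sides: 4u + 17 = (u + 5)².
Expand and rearrange: u² + 6u + 8 = 0.
Solving gives u = -2 or u = -4.
Check each candidate in the original equation:
  u = -2: √(9) = 3, while u + 5 = 3 — valid.
  u = -4: √(1) = 1, while u + 5 = 1 — valid.

u = -4 or u = -2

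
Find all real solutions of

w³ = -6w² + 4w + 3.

Rearrange: w³ + 6w² - 4w - 3 = 0.
Possible rational roots are divisors of -3. Testing w = 1 gives 0, so (w - 1) is a factor.
Divide: w³ + 6w² - 4w - 3 = (w - 1)(w² + 7w + 3).
Apply the quadratic formula to w² + 7w + 3 = 0: w = (-7 ± √37)/2, i.e. w ≈ -0.4586 or w ≈ -6.5414.

w = -6.5414 or w = -0.4586 or w = 1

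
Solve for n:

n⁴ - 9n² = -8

Let u = n². The equation becomes u² - 9u + 8 = 0.
Factor: (u - 1)(u - 8) = 0, so u = 1 or u = 8.
n² = 1 gives n = ±1.
n² = 8 gives n = ±2·√(2) ≈ ±2.8284.

n = -2.8284 or n = -1 or n = 1 or n = 2.8284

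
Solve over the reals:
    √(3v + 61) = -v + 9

Square both sides: 3v + 61 = (-v + 9)².
Expand and rearrange: v² - 21v + 20 = 0.
Solving gives v = 20 or v = 1.
Check each candidate in the original equation:
  v = 20: √(121) = 11, while -v + 9 = -11 — extraneous.
  v = 1: √(64) = 8, while -v + 9 = 8 — valid.

v = 1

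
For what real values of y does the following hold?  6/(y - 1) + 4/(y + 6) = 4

y = -5.1949 or y = 2.6949

Multiply both sides by (y - 1)(y + 6):
6(y + 6) + 4(y - 1) = 4(y - 1)(y + 6).
Expand and collect terms: 4y^2 + 10y - 56 = 0.
By the quadratic formula, y = (-10 +/- sqrt(996)) / 8, so y ~= 2.6949 or y ~= -5.1949.
Neither value makes a denominator zero (y != 1, y != -6), so both are valid.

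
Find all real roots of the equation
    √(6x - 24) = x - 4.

Square both sides: 6x - 24 = (x - 4)².
Expand and rearrange: x² - 14x + 40 = 0.
Solving gives x = 10 or x = 4.
Check each candidate in the original equation:
  x = 10: √(36) = 6, while x - 4 = 6 — valid.
  x = 4: √(0) = 0, while x - 4 = 0 — valid.

x = 4 or x = 10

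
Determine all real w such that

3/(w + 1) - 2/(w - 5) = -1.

Multiply both sides by (w + 1)(w - 5):
3(w - 5) - 2(w + 1) = -(w + 1)(w - 5).
Expand and collect terms: -w² + 3w + 22 = 0.
By the quadratic formula, w = (-3 ± √97) / -2, so w ≈ -3.4244 or w ≈ 6.4244.
Neither value makes a denominator zero (w ≠ -1, w ≠ 5), so both are valid.

w = -3.4244 or w = 6.4244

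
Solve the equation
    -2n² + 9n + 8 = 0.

Discriminant: (9)² − 4·(-2)·8 = 145.
Quadratic formula: n = (-9 ± √145) / (-4).
So n = 9/4 - √(145)/4 ≈ -0.7604 or n = 9/4 + √(145)/4 ≈ 5.2604.

n = -0.7604 or n = 5.2604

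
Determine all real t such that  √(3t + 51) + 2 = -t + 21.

t = 10

Isolate the radical: √(3t + 51) = -t + 19.
Square both sides: 3t + 51 = (-t + 19)².
Expand and rearrange: t² - 41t + 310 = 0.
Solving gives t = 31 or t = 10.
Check each candidate in the original equation:
  t = 31: √(144) = 12, while -t + 19 = -12 — extraneous.
  t = 10: √(81) = 9, while -t + 19 = 9 — valid.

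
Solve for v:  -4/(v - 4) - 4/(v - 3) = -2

v = 3.4384 or v = 7.5616

Multiply both sides by (v - 4)(v - 3):
-4(v - 3) - 4(v - 4) = -2(v - 4)(v - 3).
Expand and collect terms: -2v² + 22v - 52 = 0.
By the quadratic formula, v = (-22 ± √68) / -4, so v ≈ 3.4384 or v ≈ 7.5616.
Neither value makes a denominator zero (v ≠ 4, v ≠ 3), so both are valid.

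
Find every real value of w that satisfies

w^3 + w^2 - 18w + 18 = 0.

Possible rational roots are divisors of 18. Testing w = 3 gives 0, so (w - 3) is a factor.
Divide: w^3 + w^2 - 18w + 18 = (w - 3)(w^2 + 4w - 6).
Apply the quadratic formula to w^2 + 4w - 6 = 0: w = (-4 +/- sqrt(40))/2, i.e. w ~= 1.1623 or w ~= -5.1623.

w = -5.1623 or w = 1.1623 or w = 3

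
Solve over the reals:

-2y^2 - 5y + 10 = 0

y = -3.8117 or y = 1.3117

Discriminant: (-5)^2 - 4*(-2)*10 = 105.
Quadratic formula: y = (5 +/- sqrt(105)) / (-4).
So y = -sqrt(105)/4 - 5/4 ~= -3.8117 or y = -5/4 + sqrt(105)/4 ~= 1.3117.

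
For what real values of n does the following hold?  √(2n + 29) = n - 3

n = 10

Square both sides: 2n + 29 = (n - 3)².
Expand and rearrange: n² - 8n - 20 = 0.
Solving gives n = 10 or n = -2.
Check each candidate in the original equation:
  n = 10: √(49) = 7, while n - 3 = 7 — valid.
  n = -2: √(25) = 5, while n - 3 = -5 — extraneous.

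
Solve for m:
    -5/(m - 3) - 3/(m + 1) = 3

Multiply both sides by (m - 3)(m + 1):
-5(m + 1) - 3(m - 3) = 3(m - 3)(m + 1).
Expand and collect terms: 3m^2 + 2m - 13 = 0.
By the quadratic formula, m = (-2 +/- sqrt(160)) / 6, so m ~= 1.7749 or m ~= -2.4415.
Neither value makes a denominator zero (m != 3, m != -1), so both are valid.

m = -2.4415 or m = 1.7749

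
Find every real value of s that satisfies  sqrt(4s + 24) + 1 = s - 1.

Isolate the radical: sqrt(4s + 24) = s - 2.
Square both sides: 4s + 24 = (s - 2)^2.
Expand and rearrange: s^2 - 8s - 20 = 0.
Solving gives s = 10 or s = -2.
Check each candidate in the original equation:
  s = 10: sqrt(64) = 8, while s - 2 = 8 — valid.
  s = -2: sqrt(16) = 4, while s - 2 = -4 — extraneous.

s = 10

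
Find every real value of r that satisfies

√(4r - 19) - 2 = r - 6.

r = 5 or r = 7

Isolate the radical: √(4r - 19) = r - 4.
Square both sides: 4r - 19 = (r - 4)².
Expand and rearrange: r² - 12r + 35 = 0.
Solving gives r = 7 or r = 5.
Check each candidate in the original equation:
  r = 7: √(9) = 3, while r - 4 = 3 — valid.
  r = 5: √(1) = 1, while r - 4 = 1 — valid.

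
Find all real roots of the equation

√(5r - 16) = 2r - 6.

Square both sides: 5r - 16 = (2r - 6)².
Expand and rearrange: 4r² - 29r + 52 = 0.
Solving gives r = 4 or r = 3.25.
Check each candidate in the original equation:
  r = 4: √(4) = 2, while 2r - 6 = 2 — valid.
  r = 3.25: √(0.25) = 0.5, while 2r - 6 = 0.5 — valid.

r = 3.25 or r = 4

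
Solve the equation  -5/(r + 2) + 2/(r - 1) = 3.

r = -3.4495 or r = 1.4495

Multiply both sides by (r + 2)(r - 1):
-5(r - 1) + 2(r + 2) = 3(r + 2)(r - 1).
Expand and collect terms: 3r^2 + 6r - 15 = 0.
By the quadratic formula, r = (-6 +/- sqrt(216)) / 6, so r ~= 1.4495 or r ~= -3.4495.
Neither value makes a denominator zero (r != -2, r != 1), so both are valid.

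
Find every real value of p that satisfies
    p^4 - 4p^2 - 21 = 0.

Let u = p^2. The equation becomes u^2 - 4u - 21 = 0.
Factor: (u - 7)(u + 3) = 0, so u = 7 or u = -3.
p^2 = 7 gives p = +/-sqrt(7) ~= +/-2.6458.
p^2 = -3 < 0 has no real solution.

p = -2.6458 or p = 2.6458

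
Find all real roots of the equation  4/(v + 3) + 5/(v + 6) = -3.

Multiply both sides by (v + 3)(v + 6):
4(v + 6) + 5(v + 3) = -3(v + 3)(v + 6).
Expand and collect terms: -3v^2 - 36v - 93 = 0.
By the quadratic formula, v = (36 +/- sqrt(180)) / -6, so v ~= -8.2361 or v ~= -3.7639.
Neither value makes a denominator zero (v != -3, v != -6), so both are valid.

v = -8.2361 or v = -3.7639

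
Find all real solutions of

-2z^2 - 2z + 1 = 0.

Discriminant: (-2)^2 - 4*(-2)*1 = 12.
Quadratic formula: z = (2 +/- sqrt(12)) / (-4).
So z = -sqrt(3)/2 - 1/2 ~= -1.366 or z = -1/2 + sqrt(3)/2 ~= 0.366.

z = -1.366 or z = 0.366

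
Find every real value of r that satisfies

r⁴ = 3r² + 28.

r = -2.6458 or r = 2.6458

Let u = r². The equation becomes u² - 3u - 28 = 0.
Factor: (u + 4)(u - 7) = 0, so u = -4 or u = 7.
r² = -4 < 0 has no real solution.
r² = 7 gives r = ±√(7) ≈ ±2.6458.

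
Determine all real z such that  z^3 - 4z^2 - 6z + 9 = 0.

Possible rational roots are divisors of 9. Testing z = 1 gives 0, so (z - 1) is a factor.
Divide: z^3 - 4z^2 - 6z + 9 = (z - 1)(z^2 - 3z - 9).
Apply the quadratic formula to z^2 - 3z - 9 = 0: z = (3 +/- sqrt(45))/2, i.e. z ~= 4.8541 or z ~= -1.8541.

z = -1.8541 or z = 1 or z = 4.8541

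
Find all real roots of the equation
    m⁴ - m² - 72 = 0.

Let u = m². The equation becomes u² - u - 72 = 0.
Factor: (u + 8)(u - 9) = 0, so u = -8 or u = 9.
m² = -8 < 0 has no real solution.
m² = 9 gives m = ±3.

m = -3 or m = 3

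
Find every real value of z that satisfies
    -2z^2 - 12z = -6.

z = -6.4641 or z = 0.4641

Rearrange to standard form: -2z^2 - 12z + 6 = 0.
Discriminant: (-12)^2 - 4*(-2)*6 = 192.
Quadratic formula: z = (12 +/- sqrt(192)) / (-4).
So z = -2*sqrt(3) - 3 ~= -6.4641 or z = -3 + 2*sqrt(3) ~= 0.4641.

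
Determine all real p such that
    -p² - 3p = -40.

Bring every term to one side: -p² - 3p + 40 = 0.
Factor: -1(p + 8)(p - 5) = 0.
So p = -8 or p = 5.

p = -8 or p = 5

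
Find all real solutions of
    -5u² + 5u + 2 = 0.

u = -0.3062 or u = 1.3062

Discriminant: (5)² − 4·(-5)·2 = 65.
Quadratic formula: u = (-5 ± √65) / (-10).
So u = 1/2 - √(65)/10 ≈ -0.3062 or u = 1/2 + √(65)/10 ≈ 1.3062.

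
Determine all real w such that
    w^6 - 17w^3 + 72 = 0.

w = 2 or w = 2.0801

Let u = w^3. The equation becomes u^2 - 17u + 72 = 0.
Factor: (u - 8)(u - 9) = 0, so u = 8 or u = 9.
w^3 = 8 gives w = 2.
w^3 = 9 gives w = (9)^(1/3) ~= 2.0801.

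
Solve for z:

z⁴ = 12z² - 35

z = -2.6458 or z = -2.2361 or z = 2.2361 or z = 2.6458

Let u = z². The equation becomes u² - 12u + 35 = 0.
Factor: (u - 7)(u - 5) = 0, so u = 7 or u = 5.
z² = 7 gives z = ±√(7) ≈ ±2.6458.
z² = 5 gives z = ±√(5) ≈ ±2.2361.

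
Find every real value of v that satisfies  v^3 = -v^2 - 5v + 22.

v = 2

Rearrange: v^3 + v^2 + 5v - 22 = 0.
Possible rational roots are divisors of -22. Testing v = 2 gives 0, so (v - 2) is a factor.
Divide: v^3 + v^2 + 5v - 22 = (v - 2)(v^2 + 3v + 11).
The quadratic v^2 + 3v + 11 has discriminant -35 < 0, so no further real roots.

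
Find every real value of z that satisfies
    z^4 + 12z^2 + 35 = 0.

No real solutions.

Let u = z^2. The equation becomes u^2 + 12u + 35 = 0.
Factor: (u + 5)(u + 7) = 0, so u = -5 or u = -7.
z^2 = -5 < 0 has no real solution.
z^2 = -7 < 0 has no real solution.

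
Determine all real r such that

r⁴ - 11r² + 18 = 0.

r = -3 or r = -1.4142 or r = 1.4142 or r = 3

Let u = r². The equation becomes u² - 11u + 18 = 0.
Factor: (u - 9)(u - 2) = 0, so u = 9 or u = 2.
r² = 9 gives r = ±3.
r² = 2 gives r = ±√(2) ≈ ±1.4142.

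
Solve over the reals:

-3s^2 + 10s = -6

s = -0.5191 or s = 3.8525

Rearrange to standard form: -3s^2 + 10s + 6 = 0.
Discriminant: (10)^2 - 4*(-3)*6 = 172.
Quadratic formula: s = (-10 +/- sqrt(172)) / (-6).
So s = 5/3 - sqrt(43)/3 ~= -0.5191 or s = 5/3 + sqrt(43)/3 ~= 3.8525.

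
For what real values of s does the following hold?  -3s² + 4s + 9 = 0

s = -1.1893 or s = 2.5226

Discriminant: (4)² − 4·(-3)·9 = 124.
Quadratic formula: s = (-4 ± √124) / (-6).
So s = 2/3 - √(31)/3 ≈ -1.1893 or s = 2/3 + √(31)/3 ≈ 2.5226.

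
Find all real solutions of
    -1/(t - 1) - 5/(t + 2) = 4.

t = -3.3267 or t = 0.8267

Multiply both sides by (t - 1)(t + 2):
-(t + 2) - 5(t - 1) = 4(t - 1)(t + 2).
Expand and collect terms: 4t² + 10t - 11 = 0.
By the quadratic formula, t = (-10 ± √276) / 8, so t ≈ 0.8267 or t ≈ -3.3267.
Neither value makes a denominator zero (t ≠ 1, t ≠ -2), so both are valid.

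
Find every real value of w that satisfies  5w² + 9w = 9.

Rearrange to standard form: 5w² + 9w - 9 = 0.
Discriminant: (9)² − 4·5·(-9) = 261.
Quadratic formula: w = (-9 ± √261) / 10.
So w = -9/10 + 3·√(29)/10 ≈ 0.7155 or w = -3·√(29)/10 - 9/10 ≈ -2.5155.

w = -2.5155 or w = 0.7155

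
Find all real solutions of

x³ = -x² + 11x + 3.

Rearrange: x³ + x² - 11x - 3 = 0.
Possible rational roots are divisors of -3. Testing x = 3 gives 0, so (x - 3) is a factor.
Divide: x³ + x² - 11x - 3 = (x - 3)(x² + 4x + 1).
Apply the quadratic formula to x² + 4x + 1 = 0: x = (-4 ± √12)/2, i.e. x ≈ -0.2679 or x ≈ -3.7321.

x = -3.7321 or x = -0.2679 or x = 3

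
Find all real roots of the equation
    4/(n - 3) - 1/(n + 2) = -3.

Multiply both sides by (n - 3)(n + 2):
4(n + 2) - (n - 3) = -3(n - 3)(n + 2).
Expand and collect terms: -3n^2 + 7 = 0.
By the quadratic formula, n = (0 +/- sqrt(84)) / -6, so n ~= -1.5275 or n ~= 1.5275.
Neither value makes a denominator zero (n != 3, n != -2), so both are valid.

n = -1.5275 or n = 1.5275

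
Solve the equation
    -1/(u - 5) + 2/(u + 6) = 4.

u = -5.4878 or u = 4.7378

Multiply both sides by (u - 5)(u + 6):
-(u + 6) + 2(u - 5) = 4(u - 5)(u + 6).
Expand and collect terms: 4u^2 + 3u - 104 = 0.
By the quadratic formula, u = (-3 +/- sqrt(1673)) / 8, so u ~= 4.7378 or u ~= -5.4878.
Neither value makes a denominator zero (u != 5, u != -6), so both are valid.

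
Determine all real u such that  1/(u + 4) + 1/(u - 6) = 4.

Multiply both sides by (u + 4)(u - 6):
(u - 6) + (u + 4) = 4(u + 4)(u - 6).
Expand and collect terms: 4u^2 - 10u - 94 = 0.
By the quadratic formula, u = (10 +/- sqrt(1604)) / 8, so u ~= 6.2562 or u ~= -3.7562.
Neither value makes a denominator zero (u != -4, u != 6), so both are valid.

u = -3.7562 or u = 6.2562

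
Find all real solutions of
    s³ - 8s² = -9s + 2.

Rearrange: s³ - 8s² + 9s - 2 = 0.
Possible rational roots are divisors of -2. Testing s = 1 gives 0, so (s - 1) is a factor.
Divide: s³ - 8s² + 9s - 2 = (s - 1)(s² - 7s + 2).
Apply the quadratic formula to s² - 7s + 2 = 0: s = (7 ± √41)/2, i.e. s ≈ 6.7016 or s ≈ 0.2984.

s = 0.2984 or s = 1 or s = 6.7016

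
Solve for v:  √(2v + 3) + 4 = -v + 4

v = -1

Isolate the radical: √(2v + 3) = -v.
Square both sides: 2v + 3 = (-v)².
Expand and rearrange: v² - 2v - 3 = 0.
Solving gives v = 3 or v = -1.
Check each candidate in the original equation:
  v = 3: √(9) = 3, while -v = -3 — extraneous.
  v = -1: √(1) = 1, while -v = 1 — valid.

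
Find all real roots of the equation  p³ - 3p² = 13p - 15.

p = -3 or p = 1 or p = 5

Rearrange: p³ - 3p² - 13p + 15 = 0.
Possible rational roots are divisors of 15. Testing p = 5 gives 0, so (p - 5) is a factor.
Divide: p³ - 3p² - 13p + 15 = (p - 5)(p² + 2p - 3).
Factor the quadratic: p = 1 or p = -3.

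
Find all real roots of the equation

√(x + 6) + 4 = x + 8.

x = -2

Isolate the radical: √(x + 6) = x + 4.
Square both sides: x + 6 = (x + 4)².
Expand and rearrange: x² + 7x + 10 = 0.
Solving gives x = -2 or x = -5.
Check each candidate in the original equation:
  x = -2: √(4) = 2, while x + 4 = 2 — valid.
  x = -5: √(1) = 1, while x + 4 = -1 — extraneous.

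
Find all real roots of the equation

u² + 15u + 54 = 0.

u = -9 or u = -6

Factor: (u + 6)(u + 9) = 0.
So u = -6 or u = -9.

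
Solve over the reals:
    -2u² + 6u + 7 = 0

Discriminant: (6)² − 4·(-2)·7 = 92.
Quadratic formula: u = (-6 ± √92) / (-4).
So u = 3/2 - √(23)/2 ≈ -0.8979 or u = 3/2 + √(23)/2 ≈ 3.8979.

u = -0.8979 or u = 3.8979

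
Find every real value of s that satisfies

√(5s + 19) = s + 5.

s = -3 or s = -2

Square both sides: 5s + 19 = (s + 5)².
Expand and rearrange: s² + 5s + 6 = 0.
Solving gives s = -2 or s = -3.
Check each candidate in the original equation:
  s = -2: √(9) = 3, while s + 5 = 3 — valid.
  s = -3: √(4) = 2, while s + 5 = 2 — valid.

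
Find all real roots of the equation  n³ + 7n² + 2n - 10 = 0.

n = -6.4495 or n = -1.5505 or n = 1

Possible rational roots are divisors of -10. Testing n = 1 gives 0, so (n - 1) is a factor.
Divide: n³ + 7n² + 2n - 10 = (n - 1)(n² + 8n + 10).
Apply the quadratic formula to n² + 8n + 10 = 0: n = (-8 ± √24)/2, i.e. n ≈ -1.5505 or n ≈ -6.4495.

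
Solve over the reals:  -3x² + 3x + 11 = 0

Discriminant: (3)² − 4·(-3)·11 = 141.
Quadratic formula: x = (-3 ± √141) / (-6).
So x = 1/2 - √(141)/6 ≈ -1.4791 or x = 1/2 + √(141)/6 ≈ 2.4791.

x = -1.4791 or x = 2.4791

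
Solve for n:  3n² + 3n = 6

n = -2 or n = 1

Bring every term to one side: 3n² + 3n - 6 = 0.
Factor: 3(n + 2)(n - 1) = 0.
So n = -2 or n = 1.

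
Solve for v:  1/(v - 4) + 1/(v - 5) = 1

Multiply both sides by (v - 4)(v - 5):
(v - 5) + (v - 4) = (v - 4)(v - 5).
Expand and collect terms: v² - 11v + 29 = 0.
By the quadratic formula, v = (11 ± √5) / 2, so v ≈ 6.618 or v ≈ 4.382.
Neither value makes a denominator zero (v ≠ 4, v ≠ 5), so both are valid.

v = 4.382 or v = 6.618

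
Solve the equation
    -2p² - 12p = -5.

p = -6.3912 or p = 0.3912

Rearrange to standard form: -2p² - 12p + 5 = 0.
Discriminant: (-12)² − 4·(-2)·5 = 184.
Quadratic formula: p = (12 ± √184) / (-4).
So p = -√(46)/2 - 3 ≈ -6.3912 or p = -3 + √(46)/2 ≈ 0.3912.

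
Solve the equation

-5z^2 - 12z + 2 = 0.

z = -2.5565 or z = 0.1565

Discriminant: (-12)^2 - 4*(-5)*2 = 184.
Quadratic formula: z = (12 +/- sqrt(184)) / (-10).
So z = -sqrt(46)/5 - 6/5 ~= -2.5565 or z = -6/5 + sqrt(46)/5 ~= 0.1565.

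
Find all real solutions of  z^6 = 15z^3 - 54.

Let u = z^3. The equation becomes u^2 - 15u + 54 = 0.
Factor: (u - 9)(u - 6) = 0, so u = 9 or u = 6.
z^3 = 9 gives z = (9)^(1/3) ~= 2.0801.
z^3 = 6 gives z = (6)^(1/3) ~= 1.8171.

z = 1.8171 or z = 2.0801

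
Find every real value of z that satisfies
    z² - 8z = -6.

Rearrange to standard form: z² - 8z + 6 = 0.
Discriminant: (-8)² − 4·1·6 = 40.
Quadratic formula: z = (8 ± √40) / 2.
So z = √(10) + 4 ≈ 7.1623 or z = 4 - √(10) ≈ 0.8377.

z = 0.8377 or z = 7.1623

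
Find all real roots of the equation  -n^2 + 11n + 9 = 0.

n = -0.765 or n = 11.765

Discriminant: (11)^2 - 4*(-1)*9 = 157.
Quadratic formula: n = (-11 +/- sqrt(157)) / (-2).
So n = 11/2 - sqrt(157)/2 ~= -0.765 or n = 11/2 + sqrt(157)/2 ~= 11.765.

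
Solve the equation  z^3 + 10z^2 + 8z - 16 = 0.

Possible rational roots are divisors of -16. Testing z = -2 gives 0, so (z + 2) is a factor.
Divide: z^3 + 10z^2 + 8z - 16 = (z + 2)(z^2 + 8z - 8).
Apply the quadratic formula to z^2 + 8z - 8 = 0: z = (-8 +/- sqrt(96))/2, i.e. z ~= 0.899 or z ~= -8.899.

z = -8.899 or z = -2 or z = 0.899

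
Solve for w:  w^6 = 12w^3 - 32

Let u = w^3. The equation becomes u^2 - 12u + 32 = 0.
Factor: (u - 4)(u - 8) = 0, so u = 4 or u = 8.
w^3 = 4 gives w = (4)^(1/3) ~= 1.5874.
w^3 = 8 gives w = 2.

w = 1.5874 or w = 2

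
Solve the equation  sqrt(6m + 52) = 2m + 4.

m = 2

Square both sides: 6m + 52 = (2m + 4)^2.
Expand and rearrange: 4m^2 + 10m - 36 = 0.
Solving gives m = 2 or m = -4.5.
Check each candidate in the original equation:
  m = 2: sqrt(64) = 8, while 2m + 4 = 8 — valid.
  m = -4.5: sqrt(25) = 5, while 2m + 4 = -5 — extraneous.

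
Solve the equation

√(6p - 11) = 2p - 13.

Square both sides: 6p - 11 = (2p - 13)².
Expand and rearrange: 4p² - 58p + 180 = 0.
Solving gives p = 10 or p = 4.5.
Check each candidate in the original equation:
  p = 10: √(49) = 7, while 2p - 13 = 7 — valid.
  p = 4.5: √(16) = 4, while 2p - 13 = -4 — extraneous.

p = 10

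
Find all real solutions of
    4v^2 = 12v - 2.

Rearrange to standard form: 4v^2 - 12v + 2 = 0.
Discriminant: (-12)^2 - 4*4*2 = 112.
Quadratic formula: v = (12 +/- sqrt(112)) / 8.
So v = sqrt(7)/2 + 3/2 ~= 2.8229 or v = 3/2 - sqrt(7)/2 ~= 0.1771.

v = 0.1771 or v = 2.8229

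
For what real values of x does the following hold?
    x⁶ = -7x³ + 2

Let u = x³. The equation becomes u² + 7u - 2 = 0.
By the quadratic formula, u = -7/2 + √(57)/2 or u = -√(57)/2 - 7/2.
x³ = -7/2 + √(57)/2 gives x = ∛(-7/2 + √(57)/2) ≈ 0.6502.
x³ = -√(57)/2 - 7/2 gives x = -∛(7/2 + √(57)/2) ≈ -1.9377.

x = -1.9377 or x = 0.6502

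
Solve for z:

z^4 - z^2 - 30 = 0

Let u = z^2. The equation becomes u^2 - u - 30 = 0.
Factor: (u - 6)(u + 5) = 0, so u = 6 or u = -5.
z^2 = 6 gives z = +/-sqrt(6) ~= +/-2.4495.
z^2 = -5 < 0 has no real solution.

z = -2.4495 or z = 2.4495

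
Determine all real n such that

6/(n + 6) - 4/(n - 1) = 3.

n = -3 or n = -1.3333

Multiply both sides by (n + 6)(n - 1):
6(n - 1) - 4(n + 6) = 3(n + 6)(n - 1).
Expand and collect terms: 3n^2 + 13n + 12 = 0.
Factor or apply the quadratic formula: n = -1.3333 or n = -3.
Neither value makes a denominator zero (n != -6, n != 1), so both are valid.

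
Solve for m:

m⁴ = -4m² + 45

m = -2.2361 or m = 2.2361

Let u = m². The equation becomes u² + 4u - 45 = 0.
Factor: (u + 9)(u - 5) = 0, so u = -9 or u = 5.
m² = -9 < 0 has no real solution.
m² = 5 gives m = ±√(5) ≈ ±2.2361.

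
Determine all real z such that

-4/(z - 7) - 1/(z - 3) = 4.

z = 2.6748 or z = 6.0752

Multiply both sides by (z - 7)(z - 3):
-4(z - 3) - (z - 7) = 4(z - 7)(z - 3).
Expand and collect terms: 4z^2 - 35z + 65 = 0.
By the quadratic formula, z = (35 +/- sqrt(185)) / 8, so z ~= 6.0752 or z ~= 2.6748.
Neither value makes a denominator zero (z != 7, z != 3), so both are valid.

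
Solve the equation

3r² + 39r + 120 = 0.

r = -8 or r = -5

Factor: 3(r + 5)(r + 8) = 0.
So r = -5 or r = -8.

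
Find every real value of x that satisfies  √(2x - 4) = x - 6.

x = 10

Square both sides: 2x - 4 = (x - 6)².
Expand and rearrange: x² - 14x + 40 = 0.
Solving gives x = 10 or x = 4.
Check each candidate in the original equation:
  x = 10: √(16) = 4, while x - 6 = 4 — valid.
  x = 4: √(4) = 2, while x - 6 = -2 — extraneous.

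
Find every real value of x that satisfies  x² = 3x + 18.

Bring every term to one side: x² - 3x - 18 = 0.
Factor: (x + 3)(x - 6) = 0.
So x = -3 or x = 6.

x = -3 or x = 6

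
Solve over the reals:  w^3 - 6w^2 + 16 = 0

w = -1.4641 or w = 2 or w = 5.4641

Possible rational roots are divisors of 16. Testing w = 2 gives 0, so (w - 2) is a factor.
Divide: w^3 - 6w^2 + 16 = (w - 2)(w^2 - 4w - 8).
Apply the quadratic formula to w^2 - 4w - 8 = 0: w = (4 +/- sqrt(48))/2, i.e. w ~= 5.4641 or w ~= -1.4641.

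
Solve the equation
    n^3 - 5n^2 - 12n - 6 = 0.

Possible rational roots are divisors of -6. Testing n = -1 gives 0, so (n + 1) is a factor.
Divide: n^3 - 5n^2 - 12n - 6 = (n + 1)(n^2 - 6n - 6).
Apply the quadratic formula to n^2 - 6n - 6 = 0: n = (6 +/- sqrt(60))/2, i.e. n ~= 6.873 or n ~= -0.873.

n = -1 or n = -0.873 or n = 6.873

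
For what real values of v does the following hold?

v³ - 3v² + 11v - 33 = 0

Possible rational roots are divisors of -33. Testing v = 3 gives 0, so (v - 3) is a factor.
Divide: v³ - 3v² + 11v - 33 = (v - 3)(v² + 11).
The quadratic v² + 11 has discriminant -44 < 0, so no further real roots.

v = 3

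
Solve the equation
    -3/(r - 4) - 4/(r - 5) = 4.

Multiply both sides by (r - 4)(r - 5):
-3(r - 5) - 4(r - 4) = 4(r - 4)(r - 5).
Expand and collect terms: 4r² - 29r + 49 = 0.
By the quadratic formula, r = (29 ± √57) / 8, so r ≈ 4.5687 or r ≈ 2.6813.
Neither value makes a denominator zero (r ≠ 4, r ≠ 5), so both are valid.

r = 2.6813 or r = 4.5687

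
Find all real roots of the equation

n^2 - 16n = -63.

Bring every term to one side: n^2 - 16n + 63 = 0.
Factor: (n - 7)(n - 9) = 0.
So n = 7 or n = 9.

n = 7 or n = 9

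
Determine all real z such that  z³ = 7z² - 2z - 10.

z = -1 or z = 1.5505 or z = 6.4495

Rearrange: z³ - 7z² + 2z + 10 = 0.
Possible rational roots are divisors of 10. Testing z = -1 gives 0, so (z + 1) is a factor.
Divide: z³ - 7z² + 2z + 10 = (z + 1)(z² - 8z + 10).
Apply the quadratic formula to z² - 8z + 10 = 0: z = (8 ± √24)/2, i.e. z ≈ 6.4495 or z ≈ 1.5505.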